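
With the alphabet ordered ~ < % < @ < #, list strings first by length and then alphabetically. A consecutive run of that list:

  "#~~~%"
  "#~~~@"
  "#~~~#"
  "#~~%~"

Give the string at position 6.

#~~%@

Advancing 2 positions from #~~%~ through #~~%~ → #~~%% reaches term 6.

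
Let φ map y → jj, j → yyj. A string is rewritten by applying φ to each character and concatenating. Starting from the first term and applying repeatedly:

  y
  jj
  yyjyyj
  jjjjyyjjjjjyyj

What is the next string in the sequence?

yyjyyjyyjyyjjjjjyyjyyjyyjyyjyyjjjjjyyj

Applying the rule to each of the 14 symbols of jjjjyyjjjjjyyj gives the pieces yyj yyj yyj yyj jj jj yyj yyj yyj yyj yyj jj jj yyj, which concatenate to the answer.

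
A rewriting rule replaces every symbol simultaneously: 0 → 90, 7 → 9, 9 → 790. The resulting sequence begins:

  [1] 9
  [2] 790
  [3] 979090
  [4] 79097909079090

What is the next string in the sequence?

Replace each of the 14 characters of 79097909079090 in place — 9 790 90 790 9 790 90 790 90 9 790 90 790 90 — and concatenate.

9790907909790907909097909079090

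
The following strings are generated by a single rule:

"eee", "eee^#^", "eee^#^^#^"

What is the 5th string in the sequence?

eee^#^^#^^#^^#^

The strings grow by a fixed suffix ^#^ each time.
From eee^#^^#^, 2 further steps: eee^#^^#^ → eee^#^^#^^#^ → (answer).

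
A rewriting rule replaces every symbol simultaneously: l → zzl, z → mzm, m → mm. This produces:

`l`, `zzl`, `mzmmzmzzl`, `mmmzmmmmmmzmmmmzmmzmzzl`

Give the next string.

Rewriting the 23 symbols of mmmzmmmmmmzmmmmzmmzmzzl one by one yields mm mm mm mzm mm mm mm mm mm mm mzm mm mm mm mm mzm mm mm mzm mm mzm mzm zzl; concatenated:

mmmmmmmzmmmmmmmmmmmmmmzmmmmmmmmmmzmmmmmmzmmmmzmmzmzzl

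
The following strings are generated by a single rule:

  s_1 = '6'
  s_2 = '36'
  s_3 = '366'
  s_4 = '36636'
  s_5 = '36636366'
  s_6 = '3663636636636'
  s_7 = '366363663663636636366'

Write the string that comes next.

3663636636636366363663663636636636

Each term (from the third on) is the previous term followed by the one before it: term 3 = 36·6 = 366.
So term 8 is 366363663663636636366·3663636636636.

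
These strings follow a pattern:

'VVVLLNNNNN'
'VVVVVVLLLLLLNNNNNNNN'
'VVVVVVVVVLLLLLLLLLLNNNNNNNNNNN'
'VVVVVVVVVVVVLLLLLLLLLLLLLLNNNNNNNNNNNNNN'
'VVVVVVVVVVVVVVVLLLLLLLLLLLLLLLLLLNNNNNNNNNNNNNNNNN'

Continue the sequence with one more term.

Reading off run lengths: V runs 3, 6, 9, 12, 15; L runs 2, 6, 10, 14, 18; N runs 5, 8, 11, 14, 17 — each is linear in n (n = 1, 2, …).
For the next term, n = 6, so the run lengths are 18, 22, 20.

VVVVVVVVVVVVVVVVVVLLLLLLLLLLLLLLLLLLLLLLNNNNNNNNNNNNNNNNNNNN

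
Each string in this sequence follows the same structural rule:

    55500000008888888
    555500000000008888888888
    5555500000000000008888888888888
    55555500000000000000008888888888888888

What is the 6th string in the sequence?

The n-th term is n+1 5's then 3n+1 0's then 3n+1 8's, where the shown terms are n = 2, 3, 4, 5.
Setting n = 7 gives 8, 22, 22 characters in each block.

5555555500000000000000000000008888888888888888888888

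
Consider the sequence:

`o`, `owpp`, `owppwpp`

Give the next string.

owppwppwpp

Each term is the previous one with wpp appended.
One more step from owppwpp gives the answer.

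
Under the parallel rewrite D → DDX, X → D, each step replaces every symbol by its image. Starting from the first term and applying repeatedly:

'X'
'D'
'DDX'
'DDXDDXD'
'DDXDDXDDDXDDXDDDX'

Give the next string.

φ(DDXDDXDDDXDDXDDDX) expands symbol-by-symbol to DDX DDX D DDX DDX D DDX DDX DDX D DDX DDX D DDX DDX DDX D; joining the 17 pieces gives the next term.

DDXDDXDDDXDDXDDDXDDXDDXDDDXDDXDDDXDDXDDXD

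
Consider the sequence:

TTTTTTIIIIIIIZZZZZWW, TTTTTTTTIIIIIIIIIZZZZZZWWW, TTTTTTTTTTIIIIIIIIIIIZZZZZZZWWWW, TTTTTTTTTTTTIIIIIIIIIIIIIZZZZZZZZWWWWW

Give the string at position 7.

Term n consists of 2n+2 T's, followed by 2n+3 I's, followed by n+3 Z's, followed by n W's, where the shown terms are n = 2, 3, 4, 5.
For term 7, n = 8, so the run lengths are 18, 19, 11, 8.

TTTTTTTTTTTTTTTTTTIIIIIIIIIIIIIIIIIIIZZZZZZZZZZZWWWWWWWW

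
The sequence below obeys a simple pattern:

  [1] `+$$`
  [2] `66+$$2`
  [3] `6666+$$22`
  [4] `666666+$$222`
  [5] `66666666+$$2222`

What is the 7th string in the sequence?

666666666666+$$222222

s(k+1) = 66·s(k)·2, so each term gains 66 as a prefix and 2 as a suffix.
From 66666666+$$2222, 2 further steps: 66666666+$$2222 → 6666666666+$$22222 → (answer).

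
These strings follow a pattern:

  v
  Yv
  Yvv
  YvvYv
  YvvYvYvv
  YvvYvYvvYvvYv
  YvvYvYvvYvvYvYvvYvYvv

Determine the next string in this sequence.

YvvYvYvvYvvYvYvvYvYvvYvvYvYvvYvvYv

Each term (from the third on) is the previous term followed by the one before it: term 3 = Yv·v = Yvv.
Continuing: YvvYvYvvYvvYvYvvYvYvv · YvvYvYvvYvvYv gives term 8.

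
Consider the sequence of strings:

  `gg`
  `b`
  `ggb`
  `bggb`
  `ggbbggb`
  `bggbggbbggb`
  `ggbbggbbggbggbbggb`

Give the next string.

From term 3 onward, concatenate the second-to-last term with the last: gg·b = ggb, b·ggb = bggb, …
So term 8 is bggbggbbggb·ggbbggbbggbggbbggb.

bggbggbbggbggbbggbbggbggbbggb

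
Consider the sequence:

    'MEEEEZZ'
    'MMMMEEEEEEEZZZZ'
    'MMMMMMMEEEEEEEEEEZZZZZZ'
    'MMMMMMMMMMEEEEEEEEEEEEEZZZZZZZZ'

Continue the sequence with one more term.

The n-th term is 3n-2 M's then 3n+1 E's then 2n Z's (n = 1, 2, …).
Setting n = 5 gives 13, 16, 10 characters in each block.

MMMMMMMMMMMMMEEEEEEEEEEEEEEEEZZZZZZZZZZ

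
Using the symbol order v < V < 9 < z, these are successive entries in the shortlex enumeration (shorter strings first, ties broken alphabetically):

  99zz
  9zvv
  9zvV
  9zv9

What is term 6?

9zVv

Continuing the enumeration 2 steps past 9zv9: 9zv9 → 9zvz → (answer).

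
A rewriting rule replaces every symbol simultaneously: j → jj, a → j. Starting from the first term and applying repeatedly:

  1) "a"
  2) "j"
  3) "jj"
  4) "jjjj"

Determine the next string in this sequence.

Rewriting each symbol of jjjj: j→jj, j→jj, j→jj, j→jj, which concatenates to jj jj jj jj.

jjjjjjjj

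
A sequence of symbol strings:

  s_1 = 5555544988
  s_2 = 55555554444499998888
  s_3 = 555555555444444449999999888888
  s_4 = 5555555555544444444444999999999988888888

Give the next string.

Each string has the form 5^{2n+3} 4^{3n-1} 9^{3n-2} 8^{2n} (n = 1, 2, …).
Setting n = 5 gives 13, 14, 13, 10 characters in each block.

55555555555554444444444444499999999999998888888888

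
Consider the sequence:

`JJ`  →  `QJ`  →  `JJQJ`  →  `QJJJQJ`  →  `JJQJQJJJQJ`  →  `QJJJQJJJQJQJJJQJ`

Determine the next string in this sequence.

From term 3 onward, concatenate the second-to-last term with the last: JJ·QJ = JJQJ, QJ·JJQJ = QJJJQJ, …
So term 7 is JJQJQJJJQJ·QJJJQJJJQJQJJJQJ.

JJQJQJJJQJQJJJQJJJQJQJJJQJ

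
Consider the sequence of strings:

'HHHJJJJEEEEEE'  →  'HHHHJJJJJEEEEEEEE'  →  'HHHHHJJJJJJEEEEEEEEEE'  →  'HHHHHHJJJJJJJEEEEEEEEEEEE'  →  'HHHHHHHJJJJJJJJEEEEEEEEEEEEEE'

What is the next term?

The n-th term is n H's then n+1 J's then 2n E's, where the shown terms are n = 3, 4, 5, 6, 7.
Setting n = 8 gives 8, 9, 16 characters in each block.

HHHHHHHHJJJJJJJJJEEEEEEEEEEEEEEEE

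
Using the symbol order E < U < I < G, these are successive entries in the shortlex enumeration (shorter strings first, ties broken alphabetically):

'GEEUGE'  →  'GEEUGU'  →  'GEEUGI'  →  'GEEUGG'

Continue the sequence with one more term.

Find the rightmost character of GEEUGG below G, bump it to the next letter, and reset everything to its right to E.

GEEIEE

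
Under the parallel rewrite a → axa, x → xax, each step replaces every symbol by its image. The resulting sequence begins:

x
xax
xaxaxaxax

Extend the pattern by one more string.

xaxaxaxaxaxaxaxaxaxaxaxaxax

Apply φ to xaxaxaxax symbol by symbol: x→xax, a→axa, x→xax, a→axa, x→xax, a→axa, x→xax, a→axa, x→xax; joined: xax axa xax axa xax axa xax axa xax.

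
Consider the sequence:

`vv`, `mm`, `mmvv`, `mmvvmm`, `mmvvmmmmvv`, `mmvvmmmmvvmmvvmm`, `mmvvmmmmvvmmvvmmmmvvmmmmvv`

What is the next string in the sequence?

mmvvmmmmvvmmvvmmmmvvmmmmvvmmvvmmmmvvmmvvmm

Each term (from the third on) is the previous term followed by the one before it: term 3 = mm·vv = mmvv.
Continuing: mmvvmmmmvvmmvvmmmmvvmmmmvv · mmvvmmmmvvmmvvmm gives term 8.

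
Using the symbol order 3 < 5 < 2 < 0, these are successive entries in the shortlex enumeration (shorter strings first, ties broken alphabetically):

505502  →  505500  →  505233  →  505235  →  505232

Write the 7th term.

505253

Continuing the enumeration 2 steps past 505232: 505232 → 505230 → (answer).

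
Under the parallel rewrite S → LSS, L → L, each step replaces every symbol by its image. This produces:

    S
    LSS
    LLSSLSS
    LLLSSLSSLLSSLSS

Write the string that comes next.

Applying the rule to each of the 15 symbols of LLLSSLSSLLSSLSS gives the pieces L L L LSS LSS L LSS LSS L L LSS LSS L LSS LSS, which concatenate to the answer.

LLLLSSLSSLLSSLSSLLLSSLSSLLSSLSS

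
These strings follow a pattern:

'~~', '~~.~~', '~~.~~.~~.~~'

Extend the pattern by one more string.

Each string is two copies of the previous one joined by '.'.
So the next term is two copies of ~~.~~.~~.~~ with '.' between the halves.

~~.~~.~~.~~.~~.~~.~~.~~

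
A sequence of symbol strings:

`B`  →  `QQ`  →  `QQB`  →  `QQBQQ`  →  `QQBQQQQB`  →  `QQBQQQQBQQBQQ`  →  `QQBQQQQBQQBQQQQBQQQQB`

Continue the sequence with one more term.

From term 3 onward, concatenate the last term with the second-to-last: QQ·B = QQB, QQB·QQ = QQBQQ, …
So term 8 is QQBQQQQBQQBQQQQBQQQQB·QQBQQQQBQQBQQ.

QQBQQQQBQQBQQQQBQQQQBQQBQQQQBQQBQQ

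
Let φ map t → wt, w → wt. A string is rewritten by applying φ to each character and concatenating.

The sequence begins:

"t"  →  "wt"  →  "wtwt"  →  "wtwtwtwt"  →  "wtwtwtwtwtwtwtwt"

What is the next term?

Applying the rule to each of the 16 symbols of wtwtwtwtwtwtwtwt gives the pieces wt wt wt wt wt wt wt wt wt wt wt wt wt wt wt wt, which concatenate to the answer.

wtwtwtwtwtwtwtwtwtwtwtwtwtwtwtwt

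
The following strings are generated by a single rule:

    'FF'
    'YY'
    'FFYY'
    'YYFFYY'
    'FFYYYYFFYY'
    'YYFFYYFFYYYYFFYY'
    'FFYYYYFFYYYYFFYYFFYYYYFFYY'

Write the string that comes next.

YYFFYYFFYYYYFFYYFFYYYYFFYYYYFFYYFFYYYYFFYY

From term 3 onward, concatenate the second-to-last term with the last: FF·YY = FFYY, YY·FFYY = YYFFYY, …
So term 8 is YYFFYYFFYYYYFFYY·FFYYYYFFYYYYFFYYFFYYYYFFYY.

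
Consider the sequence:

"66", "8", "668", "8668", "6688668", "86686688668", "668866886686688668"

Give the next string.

From term 3 onward, concatenate the second-to-last term with the last: 66·8 = 668, 8·668 = 8668, …
The next term joins 86686688668 and 668866886686688668.

86686688668668866886686688668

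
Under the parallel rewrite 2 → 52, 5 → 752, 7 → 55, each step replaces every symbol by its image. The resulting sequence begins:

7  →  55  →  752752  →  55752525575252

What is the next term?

752752557525275252752752557525275252

φ(55752525575252) expands symbol-by-symbol to 752 752 55 752 52 752 52 752 752 55 752 52 752 52; joining the 14 pieces gives the next term.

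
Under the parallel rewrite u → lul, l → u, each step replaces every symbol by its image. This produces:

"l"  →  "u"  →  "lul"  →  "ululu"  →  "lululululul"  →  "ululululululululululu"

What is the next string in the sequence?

Rewriting the 21 symbols of ululululululululululu one by one yields lul u lul u lul u lul u lul u lul u lul u lul u lul u lul u lul; concatenated:

lululululululululululululululululululululul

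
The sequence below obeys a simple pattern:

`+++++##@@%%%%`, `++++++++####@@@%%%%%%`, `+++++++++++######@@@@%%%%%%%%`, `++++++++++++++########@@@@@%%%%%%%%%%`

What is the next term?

+++++++++++++++++##########@@@@@@%%%%%%%%%%%%

The n-th term is 3n+2 +'s then 2n #'s then n+1 @'s then 2n+2 %'s (n = 1, 2, …).
Setting n = 5 gives 17, 10, 6, 12 characters in each block.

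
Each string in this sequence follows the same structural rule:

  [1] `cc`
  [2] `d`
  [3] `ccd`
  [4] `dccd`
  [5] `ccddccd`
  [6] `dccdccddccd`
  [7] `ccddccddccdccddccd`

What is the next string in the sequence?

From term 3 onward, concatenate the second-to-last term with the last: cc·d = ccd, d·ccd = dccd, …
The next term joins dccdccddccd and ccddccddccdccddccd.

dccdccddccdccddccddccdccddccd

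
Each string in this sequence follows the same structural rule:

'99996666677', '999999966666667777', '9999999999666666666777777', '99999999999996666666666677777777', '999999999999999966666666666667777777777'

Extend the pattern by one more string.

The n-th term is 3n+1 9's then 2n+3 6's then 2n 7's (n = 1, 2, …).
At n = 6 the blocks have lengths 19, 15, 12.

9999999999999999999666666666666666777777777777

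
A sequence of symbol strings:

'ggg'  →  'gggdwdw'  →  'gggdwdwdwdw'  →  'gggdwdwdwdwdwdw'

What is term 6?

Every step adds dwdw to the end: s(k+1) = s(k)·dwdw.
From gggdwdwdwdwdwdw, 2 further steps: gggdwdwdwdwdwdw → gggdwdwdwdwdwdwdwdw → (answer).

gggdwdwdwdwdwdwdwdwdwdw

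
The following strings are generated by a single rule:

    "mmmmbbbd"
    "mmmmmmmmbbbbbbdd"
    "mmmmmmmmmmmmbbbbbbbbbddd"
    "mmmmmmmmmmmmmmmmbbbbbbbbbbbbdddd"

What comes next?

Term n consists of 4n m's, followed by 3n b's, followed by n d's (n = 1, 2, …).
For the next term, n = 5, so the run lengths are 20, 15, 5.

mmmmmmmmmmmmmmmmmmmmbbbbbbbbbbbbbbbddddd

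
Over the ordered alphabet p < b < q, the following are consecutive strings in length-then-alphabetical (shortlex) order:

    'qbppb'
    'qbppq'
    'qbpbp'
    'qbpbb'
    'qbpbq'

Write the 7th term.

Continuing the enumeration 2 steps past qbpbq: qbpbq → qbpqp → (answer).

qbpqb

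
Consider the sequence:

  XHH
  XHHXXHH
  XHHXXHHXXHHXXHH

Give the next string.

s(k+1) = s(k)·X·s(k) — each term doubles the last with 'X' between the halves.
Doubling XHHXXHHXXHHXXHH with 'X' between the halves:

XHHXXHHXXHHXXHHXXHHXXHHXXHHXXHH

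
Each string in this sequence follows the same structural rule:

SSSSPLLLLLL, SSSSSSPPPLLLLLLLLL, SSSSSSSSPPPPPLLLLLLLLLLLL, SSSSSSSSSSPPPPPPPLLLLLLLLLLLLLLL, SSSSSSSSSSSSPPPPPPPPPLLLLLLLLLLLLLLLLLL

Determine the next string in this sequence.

SSSSSSSSSSSSSSPPPPPPPPPPPLLLLLLLLLLLLLLLLLLLLL

Each string has the form S^{2n+2} P^{2n-1} L^{3n+3} (n = 1, 2, …).
For the next term, n = 6, so the run lengths are 14, 11, 21.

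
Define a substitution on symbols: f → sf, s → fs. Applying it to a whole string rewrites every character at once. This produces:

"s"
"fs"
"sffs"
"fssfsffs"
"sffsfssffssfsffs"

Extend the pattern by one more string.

fssfsffssffsfssfsffsfssffssfsffs

Replace each of the 16 characters of sffsfssffssfsffs in place — fs sf sf fs sf fs fs sf sf fs fs sf fs sf sf fs — and concatenate.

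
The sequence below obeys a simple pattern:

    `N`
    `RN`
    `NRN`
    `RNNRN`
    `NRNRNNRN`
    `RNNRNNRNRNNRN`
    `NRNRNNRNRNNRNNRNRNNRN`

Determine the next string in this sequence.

This is a Fibonacci-style word recurrence s(k) = s(k−2)·s(k−1): e.g. N·RN = NRN.
The next term joins RNNRNNRNRNNRN and NRNRNNRNRNNRNNRNRNNRN.

RNNRNNRNRNNRNNRNRNNRNRNNRNNRNRNNRN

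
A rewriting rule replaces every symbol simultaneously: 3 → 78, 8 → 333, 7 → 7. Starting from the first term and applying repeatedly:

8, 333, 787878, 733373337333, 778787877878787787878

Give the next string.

φ(778787877878787787878) expands symbol-by-symbol to 7 7 333 7 333 7 333 7 7 333 7 333 7 333 7 7 333 7 333 7 333; joining the 21 pieces gives the next term.

773337333733377333733373337733373337333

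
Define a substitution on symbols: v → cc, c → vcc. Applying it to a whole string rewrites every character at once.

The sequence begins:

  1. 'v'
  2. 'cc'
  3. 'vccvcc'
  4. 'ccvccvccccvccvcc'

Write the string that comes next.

Replace each of the 16 characters of ccvccvccccvccvcc in place — vcc vcc cc vcc vcc cc vcc vcc vcc vcc cc vcc vcc cc vcc vcc — and concatenate.

vccvccccvccvccccvccvccvccvccccvccvccccvccvcc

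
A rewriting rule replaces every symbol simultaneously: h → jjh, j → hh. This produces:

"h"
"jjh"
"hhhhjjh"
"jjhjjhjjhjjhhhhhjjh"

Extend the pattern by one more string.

hhhhjjhhhhhjjhhhhhjjhhhhhjjhjjhjjhjjhjjhhhhhjjh

φ(jjhjjhjjhjjhhhhhjjh) expands symbol-by-symbol to hh hh jjh hh hh jjh hh hh jjh hh hh jjh jjh jjh jjh jjh hh hh jjh; joining the 19 pieces gives the next term.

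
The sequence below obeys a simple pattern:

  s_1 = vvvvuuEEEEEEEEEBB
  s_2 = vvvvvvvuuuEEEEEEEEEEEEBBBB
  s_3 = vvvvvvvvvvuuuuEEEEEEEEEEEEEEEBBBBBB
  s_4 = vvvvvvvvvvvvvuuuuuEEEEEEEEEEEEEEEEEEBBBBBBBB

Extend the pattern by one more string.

vvvvvvvvvvvvvvvvuuuuuuEEEEEEEEEEEEEEEEEEEEEBBBBBBBBBB

The n-th term is 3n-2 v's then n u's then 3n+3 E's then 2n-2 B's, where the shown terms are n = 2, 3, 4, 5.
For the next term, n = 6, so the run lengths are 16, 6, 21, 10.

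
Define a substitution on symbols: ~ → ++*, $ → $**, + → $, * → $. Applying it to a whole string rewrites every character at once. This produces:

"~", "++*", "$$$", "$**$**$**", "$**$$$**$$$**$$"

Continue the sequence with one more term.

Applying the rule to each of the 15 symbols of $**$$$**$$$**$$ gives the pieces $** $ $ $** $** $** $ $ $** $** $** $ $ $** $**, which concatenate to the answer.

$**$$$**$**$**$$$**$**$**$$$**$**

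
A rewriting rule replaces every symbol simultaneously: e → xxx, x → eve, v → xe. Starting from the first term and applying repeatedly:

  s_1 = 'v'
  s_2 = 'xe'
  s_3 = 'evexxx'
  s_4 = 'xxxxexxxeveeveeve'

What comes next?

Replace each of the 17 characters of xxxxexxxeveeveeve in place — eve eve eve eve xxx eve eve eve xxx xe xxx xxx xe xxx xxx xe xxx — and concatenate.

eveeveeveevexxxeveeveevexxxxexxxxxxxexxxxxxxexxx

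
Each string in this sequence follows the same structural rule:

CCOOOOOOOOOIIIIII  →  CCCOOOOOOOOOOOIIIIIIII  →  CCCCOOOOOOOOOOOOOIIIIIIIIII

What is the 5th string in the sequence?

Reading off run lengths: C runs 2, 3, 4; O runs 9, 11, 13; I runs 6, 8, 10 — each is linear in n, where the shown terms are n = 3, 4, 5.
Setting n = 7 gives 6, 17, 14 characters in each block.

CCCCCCOOOOOOOOOOOOOOOOOIIIIIIIIIIIIII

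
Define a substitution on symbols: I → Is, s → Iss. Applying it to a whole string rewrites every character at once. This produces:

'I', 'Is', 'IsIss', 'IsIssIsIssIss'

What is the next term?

IsIssIsIssIssIsIssIsIssIssIsIssIss

Applying the rule to each of the 13 symbols of IsIssIsIssIss gives the pieces Is Iss Is Iss Iss Is Iss Is Iss Iss Is Iss Iss, which concatenate to the answer.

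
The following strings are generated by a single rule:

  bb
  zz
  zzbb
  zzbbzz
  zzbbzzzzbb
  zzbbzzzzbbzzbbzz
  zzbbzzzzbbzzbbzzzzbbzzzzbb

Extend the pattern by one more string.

Each term (from the third on) is the previous term followed by the one before it: term 3 = zz·bb = zzbb.
The next term joins zzbbzzzzbbzzbbzzzzbbzzzzbb and zzbbzzzzbbzzbbzz.

zzbbzzzzbbzzbbzzzzbbzzzzbbzzbbzzzzbbzzbbzz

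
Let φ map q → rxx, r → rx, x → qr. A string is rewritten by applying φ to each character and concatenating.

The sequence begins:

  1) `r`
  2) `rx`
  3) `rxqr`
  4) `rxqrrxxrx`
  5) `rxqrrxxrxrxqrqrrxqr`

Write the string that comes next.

rxqrrxxrxrxqrqrrxqrrxqrrxxrxrxxrxrxqrrxxrx

Replace each of the 19 characters of rxqrrxxrxrxqrqrrxqr in place — rx qr rxx rx rx qr qr rx qr rx qr rxx rx rxx rx rx qr rxx rx — and concatenate.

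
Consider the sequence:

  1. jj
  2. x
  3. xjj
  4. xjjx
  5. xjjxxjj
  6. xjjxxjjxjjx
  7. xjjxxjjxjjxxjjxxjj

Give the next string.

xjjxxjjxjjxxjjxxjjxjjxxjjxjjx

This is a Fibonacci-style word recurrence s(k) = s(k−1)·s(k−2): e.g. x·jj = xjj.
Continuing: xjjxxjjxjjxxjjxxjj · xjjxxjjxjjx gives term 8.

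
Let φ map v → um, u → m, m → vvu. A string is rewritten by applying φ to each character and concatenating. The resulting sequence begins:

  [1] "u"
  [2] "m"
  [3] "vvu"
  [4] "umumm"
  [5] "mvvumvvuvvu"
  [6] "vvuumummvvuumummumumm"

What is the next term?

Applying the rule to each of the 21 symbols of vvuumummvvuumummumumm gives the pieces um um m m vvu m vvu vvu um um m m vvu m vvu vvu m vvu m vvu vvu, which concatenate to the answer.

umummmvvumvvuvvuumummmvvumvvuvvumvvumvvuvvu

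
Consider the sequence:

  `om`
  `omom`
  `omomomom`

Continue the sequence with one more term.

omomomomomomomom

Each string is two copies of the previous one concatenated.
So the next term is two copies of omomomom.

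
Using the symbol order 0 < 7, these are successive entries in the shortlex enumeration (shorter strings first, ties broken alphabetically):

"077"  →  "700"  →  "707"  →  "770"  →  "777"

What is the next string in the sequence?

0000

777 is the last string of length 3, so the next is the first of length 4: 0 repeated 4 times.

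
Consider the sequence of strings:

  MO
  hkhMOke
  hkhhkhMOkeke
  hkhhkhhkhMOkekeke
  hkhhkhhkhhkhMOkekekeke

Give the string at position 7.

Each term wraps the previous one in hkh on the left and ke on the right.
From hkhhkhhkhhkhMOkekekeke, 2 further steps: hkhhkhhkhhkhMOkekekeke → hkhhkhhkhhkhhkhMOkekekekeke → (answer).

hkhhkhhkhhkhhkhhkhMOkekekekekeke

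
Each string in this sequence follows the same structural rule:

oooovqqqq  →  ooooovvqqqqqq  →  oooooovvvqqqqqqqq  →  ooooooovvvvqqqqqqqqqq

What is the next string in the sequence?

oooooooovvvvvqqqqqqqqqqqq

Reading off run lengths: o runs 4, 5, 6, 7; v runs 1, 2, 3, 4; q runs 4, 6, 8, 10 — each is linear in n, where the shown terms are n = 2, 3, 4, 5.
At n = 6 the blocks have lengths 8, 5, 12.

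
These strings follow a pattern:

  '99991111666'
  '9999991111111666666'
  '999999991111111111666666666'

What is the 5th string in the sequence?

9999999999991111111111111111666666666666666

Each string has the form 9^{2n+2} 1^{3n+1} 6^{3n} (n = 1, 2, …).
For term 5, n = 5, so the run lengths are 12, 16, 15.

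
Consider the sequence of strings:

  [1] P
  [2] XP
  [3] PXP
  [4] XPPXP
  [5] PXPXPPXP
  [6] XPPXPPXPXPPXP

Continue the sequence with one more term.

PXPXPPXPXPPXPPXPXPPXP

Each term (from the third on) is the two preceding terms concatenated in order: term 3 = P·XP = PXP.
The next term joins PXPXPPXP and XPPXPPXPXPPXP.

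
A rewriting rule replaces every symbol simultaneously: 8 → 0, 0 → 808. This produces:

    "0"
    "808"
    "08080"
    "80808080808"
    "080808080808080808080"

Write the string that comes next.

φ(080808080808080808080) expands symbol-by-symbol to 808 0 808 0 808 0 808 0 808 0 808 0 808 0 808 0 808 0 808 0 808; joining the 21 pieces gives the next term.

8080808080808080808080808080808080808080808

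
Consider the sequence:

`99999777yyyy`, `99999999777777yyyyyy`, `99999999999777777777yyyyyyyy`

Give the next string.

99999999999999777777777777yyyyyyyyyy

Each string has the form 9^{3n+2} 7^{3n} y^{2n+2} (n = 1, 2, …).
Setting n = 4 gives 14, 12, 10 characters in each block.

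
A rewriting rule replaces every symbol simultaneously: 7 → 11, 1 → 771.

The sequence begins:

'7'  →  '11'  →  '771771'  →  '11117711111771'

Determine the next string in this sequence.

77177177177111117717717717717711111771

Replace each of the 14 characters of 11117711111771 in place — 771 771 771 771 11 11 771 771 771 771 771 11 11 771 — and concatenate.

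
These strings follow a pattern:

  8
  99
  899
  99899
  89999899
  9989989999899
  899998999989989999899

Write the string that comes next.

This is a Fibonacci-style word recurrence s(k) = s(k−2)·s(k−1): e.g. 8·99 = 899.
The next term joins 9989989999899 and 899998999989989999899.

9989989999899899998999989989999899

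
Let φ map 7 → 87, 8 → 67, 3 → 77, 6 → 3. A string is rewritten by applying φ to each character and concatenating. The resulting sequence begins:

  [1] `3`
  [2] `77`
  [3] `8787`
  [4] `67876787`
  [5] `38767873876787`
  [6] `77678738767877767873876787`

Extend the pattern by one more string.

878738767877767873876787878738767877767873876787

Applying the rule to each of the 26 symbols of 77678738767877767873876787 gives the pieces 87 87 3 87 67 87 77 67 87 3 87 67 87 87 87 3 87 67 87 77 67 87 3 87 67 87, which concatenate to the answer.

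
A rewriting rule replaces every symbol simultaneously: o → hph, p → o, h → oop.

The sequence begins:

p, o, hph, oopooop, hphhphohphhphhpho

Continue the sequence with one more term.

Rewriting the 17 symbols of hphhphohphhphhpho one by one yields oop o oop oop o oop hph oop o oop oop o oop oop o oop hph; concatenated:

oopooopoopooophphoopooopoopooopoopooophph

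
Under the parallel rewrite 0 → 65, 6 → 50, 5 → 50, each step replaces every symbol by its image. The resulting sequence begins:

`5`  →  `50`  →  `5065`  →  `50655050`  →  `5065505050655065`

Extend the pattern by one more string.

50655050506550655065505050655050

φ(5065505050655065) expands symbol-by-symbol to 50 65 50 50 50 65 50 65 50 65 50 50 50 65 50 50; joining the 16 pieces gives the next term.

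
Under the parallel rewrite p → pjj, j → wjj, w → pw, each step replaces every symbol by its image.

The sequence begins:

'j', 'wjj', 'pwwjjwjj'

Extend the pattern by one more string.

pjjpwpwwjjwjjpwwjjwjj

Rewriting each symbol of pwwjjwjj: p→pjj, w→pw, w→pw, j→wjj, j→wjj, w→pw, j→wjj, j→wjj, which concatenates to pjj pw pw wjj wjj pw wjj wjj.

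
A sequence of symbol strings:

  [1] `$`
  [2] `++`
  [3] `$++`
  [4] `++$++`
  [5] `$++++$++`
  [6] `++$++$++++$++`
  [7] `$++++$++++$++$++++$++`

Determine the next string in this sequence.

++$++$++++$++$++++$++++$++$++++$++

From term 3 onward, concatenate the second-to-last term with the last: $·++ = $++, ++·$++ = ++$++, …
The next term joins ++$++$++++$++ and $++++$++++$++$++++$++.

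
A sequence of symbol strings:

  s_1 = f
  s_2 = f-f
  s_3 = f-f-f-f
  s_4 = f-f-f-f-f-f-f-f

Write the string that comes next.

Every step duplicates the string with '-' between the halves.
So the next term is two copies of f-f-f-f-f-f-f-f with '-' between the halves.

f-f-f-f-f-f-f-f-f-f-f-f-f-f-f-f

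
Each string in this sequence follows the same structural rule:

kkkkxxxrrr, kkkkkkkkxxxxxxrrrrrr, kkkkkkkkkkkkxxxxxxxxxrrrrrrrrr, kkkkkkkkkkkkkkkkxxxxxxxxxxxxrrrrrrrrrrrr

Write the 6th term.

kkkkkkkkkkkkkkkkkkkkkkkkxxxxxxxxxxxxxxxxxxrrrrrrrrrrrrrrrrrr

Each string has the form k^{4n} x^{3n} r^{3n} (n = 1, 2, …).
For term 6, n = 6, so the run lengths are 24, 18, 18.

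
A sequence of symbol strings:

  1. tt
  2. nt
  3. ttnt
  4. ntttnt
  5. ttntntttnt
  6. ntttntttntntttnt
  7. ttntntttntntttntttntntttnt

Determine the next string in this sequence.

This is a Fibonacci-style word recurrence s(k) = s(k−2)·s(k−1): e.g. tt·nt = ttnt.
So term 8 is ntttntttntntttnt·ttntntttntntttntttntntttnt.

ntttntttntntttntttntntttntntttntttntntttnt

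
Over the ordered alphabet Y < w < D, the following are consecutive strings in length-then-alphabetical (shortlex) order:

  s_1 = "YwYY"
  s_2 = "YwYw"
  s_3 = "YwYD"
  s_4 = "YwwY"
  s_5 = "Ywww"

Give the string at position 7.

YwDY

Stepping forward 2 times from Ywww: Ywww → YwwD, then the target.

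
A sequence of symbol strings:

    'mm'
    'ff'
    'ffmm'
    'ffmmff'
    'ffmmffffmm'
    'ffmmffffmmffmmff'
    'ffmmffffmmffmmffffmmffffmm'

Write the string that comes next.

ffmmffffmmffmmffffmmffffmmffmmffffmmffmmff

From term 3 onward, concatenate the last term with the second-to-last: ff·mm = ffmm, ffmm·ff = ffmmff, …
Continuing: ffmmffffmmffmmffffmmffffmm · ffmmffffmmffmmff gives term 8.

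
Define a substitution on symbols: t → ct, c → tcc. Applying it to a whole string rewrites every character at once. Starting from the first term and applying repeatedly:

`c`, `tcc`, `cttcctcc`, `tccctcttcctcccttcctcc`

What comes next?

φ(tccctcttcctcccttcctcc) expands symbol-by-symbol to ct tcc tcc tcc ct tcc ct ct tcc tcc ct tcc tcc tcc ct ct tcc tcc ct tcc tcc; joining the 21 pieces gives the next term.

cttcctcctcccttccctcttcctcccttcctcctccctcttcctcccttcctcc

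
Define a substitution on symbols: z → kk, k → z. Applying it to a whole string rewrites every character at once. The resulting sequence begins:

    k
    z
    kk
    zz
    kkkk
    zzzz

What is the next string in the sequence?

kkkkkkkk

Expanding zzzz: z→kk, z→kk, z→kk, z→kk. Concatenated: kk kk kk kk.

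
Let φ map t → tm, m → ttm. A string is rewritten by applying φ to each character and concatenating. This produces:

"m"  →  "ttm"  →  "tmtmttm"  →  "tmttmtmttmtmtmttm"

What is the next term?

Rewriting the 17 symbols of tmttmtmttmtmtmttm one by one yields tm ttm tm tm ttm tm ttm tm tm ttm tm ttm tm ttm tm tm ttm; concatenated:

tmttmtmtmttmtmttmtmtmttmtmttmtmttmtmtmttm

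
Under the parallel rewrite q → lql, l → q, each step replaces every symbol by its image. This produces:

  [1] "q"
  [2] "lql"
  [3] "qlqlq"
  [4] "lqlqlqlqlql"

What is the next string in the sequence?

qlqlqlqlqlqlqlqlqlqlq

Expanding lqlqlqlqlql: l→q, q→lql, l→q, q→lql, l→q, q→lql, l→q, q→lql, l→q, q→lql, l→q. Concatenated: q lql q lql q lql q lql q lql q.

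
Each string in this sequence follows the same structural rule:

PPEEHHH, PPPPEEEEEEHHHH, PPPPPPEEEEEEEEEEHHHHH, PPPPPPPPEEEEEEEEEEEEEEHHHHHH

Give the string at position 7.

Term n consists of 2n P's, followed by 4n-2 E's, followed by n+2 H's (n = 1, 2, …).
At n = 7 the blocks have lengths 14, 26, 9.

PPPPPPPPPPPPPPEEEEEEEEEEEEEEEEEEEEEEEEEEHHHHHHHHH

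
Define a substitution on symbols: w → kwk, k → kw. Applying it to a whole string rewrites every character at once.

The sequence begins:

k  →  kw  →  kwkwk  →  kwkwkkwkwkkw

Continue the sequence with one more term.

Rewriting each symbol of kwkwkkwkwkkw: k→kw, w→kwk, k→kw, w→kwk, k→kw, k→kw, w→kwk, k→kw, w→kwk, k→kw, k→kw, w→kwk, which concatenates to kw kwk kw kwk kw kw kwk kw kwk kw kw kwk.

kwkwkkwkwkkwkwkwkkwkwkkwkwkwk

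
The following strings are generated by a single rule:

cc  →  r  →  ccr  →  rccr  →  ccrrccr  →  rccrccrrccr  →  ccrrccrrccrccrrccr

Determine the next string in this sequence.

Each term (from the third on) is the two preceding terms concatenated in order: term 3 = cc·r = ccr.
The next term joins rccrccrrccr and ccrrccrrccrccrrccr.

rccrccrrccrccrrccrrccrccrrccr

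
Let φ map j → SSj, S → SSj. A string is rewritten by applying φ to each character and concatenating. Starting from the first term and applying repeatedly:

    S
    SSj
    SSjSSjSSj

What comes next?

Apply φ to SSjSSjSSj symbol by symbol: S→SSj, S→SSj, j→SSj, S→SSj, S→SSj, j→SSj, S→SSj, S→SSj, j→SSj; joined: SSj SSj SSj SSj SSj SSj SSj SSj SSj.

SSjSSjSSjSSjSSjSSjSSjSSjSSj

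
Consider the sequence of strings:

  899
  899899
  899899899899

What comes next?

Each string is two copies of the previous one concatenated.
Doubling 899899899899:

899899899899899899899899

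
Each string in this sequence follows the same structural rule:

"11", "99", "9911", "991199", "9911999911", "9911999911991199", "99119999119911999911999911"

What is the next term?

991199991199119999119999119911999911991199

From term 3 onward, concatenate the last term with the second-to-last: 99·11 = 9911, 9911·99 = 991199, …
The next term joins 99119999119911999911999911 and 9911999911991199.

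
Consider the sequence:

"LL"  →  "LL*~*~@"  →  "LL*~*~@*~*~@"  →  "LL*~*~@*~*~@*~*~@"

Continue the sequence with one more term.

The strings grow by a fixed suffix *~*~@ each time.
One more step from LL*~*~@*~*~@*~*~@ gives the answer.

LL*~*~@*~*~@*~*~@*~*~@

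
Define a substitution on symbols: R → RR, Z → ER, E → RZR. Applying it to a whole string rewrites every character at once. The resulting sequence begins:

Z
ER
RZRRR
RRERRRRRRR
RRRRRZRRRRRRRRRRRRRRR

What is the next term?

Applying the rule to each of the 21 symbols of RRRRRZRRRRRRRRRRRRRRR gives the pieces RR RR RR RR RR ER RR RR RR RR RR RR RR RR RR RR RR RR RR RR RR, which concatenate to the answer.

RRRRRRRRRRERRRRRRRRRRRRRRRRRRRRRRRRRRRRRRR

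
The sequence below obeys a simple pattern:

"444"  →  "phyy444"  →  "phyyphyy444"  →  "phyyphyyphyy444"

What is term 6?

phyyphyyphyyphyyphyy444

Every step adds phyy at the front: s(k+1) = phyy·s(k).
From phyyphyyphyy444, 2 further steps: phyyphyyphyy444 → phyyphyyphyyphyy444 → (answer).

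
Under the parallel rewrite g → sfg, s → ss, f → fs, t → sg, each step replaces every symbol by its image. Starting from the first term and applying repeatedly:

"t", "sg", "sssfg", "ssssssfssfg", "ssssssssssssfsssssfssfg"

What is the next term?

φ(ssssssssssssfsssssfssfg) expands symbol-by-symbol to ss ss ss ss ss ss ss ss ss ss ss ss fs ss ss ss ss ss fs ss ss fs sfg; joining the 23 pieces gives the next term.

ssssssssssssssssssssssssfsssssssssssfsssssfssfg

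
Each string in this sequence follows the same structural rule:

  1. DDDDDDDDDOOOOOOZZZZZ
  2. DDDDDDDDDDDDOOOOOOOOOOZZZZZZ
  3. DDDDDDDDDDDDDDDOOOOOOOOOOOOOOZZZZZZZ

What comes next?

DDDDDDDDDDDDDDDDDDOOOOOOOOOOOOOOOOOOZZZZZZZZ

Reading off run lengths: D runs 9, 12, 15; O runs 6, 10, 14; Z runs 5, 6, 7 — each is linear in n, where the shown terms are n = 2, 3, 4.
At n = 5 the blocks have lengths 18, 18, 8.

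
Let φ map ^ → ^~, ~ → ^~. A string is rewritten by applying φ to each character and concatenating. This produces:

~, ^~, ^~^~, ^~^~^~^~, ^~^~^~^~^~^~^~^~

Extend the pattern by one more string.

^~^~^~^~^~^~^~^~^~^~^~^~^~^~^~^~

Replace each of the 16 characters of ^~^~^~^~^~^~^~^~ in place — ^~ ^~ ^~ ^~ ^~ ^~ ^~ ^~ ^~ ^~ ^~ ^~ ^~ ^~ ^~ ^~ — and concatenate.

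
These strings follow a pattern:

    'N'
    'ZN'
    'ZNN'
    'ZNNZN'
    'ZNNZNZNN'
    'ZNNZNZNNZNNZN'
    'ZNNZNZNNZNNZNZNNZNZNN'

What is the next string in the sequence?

This is a Fibonacci-style word recurrence s(k) = s(k−1)·s(k−2): e.g. ZN·N = ZNN.
So term 8 is ZNNZNZNNZNNZNZNNZNZNN·ZNNZNZNNZNNZN.

ZNNZNZNNZNNZNZNNZNZNNZNNZNZNNZNNZN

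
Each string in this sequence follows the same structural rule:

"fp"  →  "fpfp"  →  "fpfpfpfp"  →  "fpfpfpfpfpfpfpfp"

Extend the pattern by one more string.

s(k+1) = s(k)·s(k) — each term doubles the last.
One more doubling of fpfpfpfpfpfpfpfp gives the answer.

fpfpfpfpfpfpfpfpfpfpfpfpfpfpfpfp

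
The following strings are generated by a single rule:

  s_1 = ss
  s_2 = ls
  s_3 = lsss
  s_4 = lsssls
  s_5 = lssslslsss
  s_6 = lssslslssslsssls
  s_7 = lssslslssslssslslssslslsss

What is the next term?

lssslslssslssslslssslslssslssslslssslsssls

This is a Fibonacci-style word recurrence s(k) = s(k−1)·s(k−2): e.g. ls·ss = lsss.
Continuing: lssslslssslssslslssslslsss · lssslslssslsssls gives term 8.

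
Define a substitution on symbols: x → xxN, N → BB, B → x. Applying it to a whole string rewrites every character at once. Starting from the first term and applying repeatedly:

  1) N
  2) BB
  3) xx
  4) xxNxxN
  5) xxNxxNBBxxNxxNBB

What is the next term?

xxNxxNBBxxNxxNBBxxxxNxxNBBxxNxxNBBxx

φ(xxNxxNBBxxNxxNBB) expands symbol-by-symbol to xxN xxN BB xxN xxN BB x x xxN xxN BB xxN xxN BB x x; joining the 16 pieces gives the next term.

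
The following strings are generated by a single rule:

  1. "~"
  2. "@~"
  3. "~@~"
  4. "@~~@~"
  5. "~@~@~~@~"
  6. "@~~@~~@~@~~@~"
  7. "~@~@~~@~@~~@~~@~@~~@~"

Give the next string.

This is a Fibonacci-style word recurrence s(k) = s(k−2)·s(k−1): e.g. ~·@~ = ~@~.
Continuing: @~~@~~@~@~~@~ · ~@~@~~@~@~~@~~@~@~~@~ gives term 8.

@~~@~~@~@~~@~~@~@~~@~@~~@~~@~@~~@~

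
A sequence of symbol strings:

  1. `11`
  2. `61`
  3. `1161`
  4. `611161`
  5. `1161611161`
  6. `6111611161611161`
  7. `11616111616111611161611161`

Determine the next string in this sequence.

611161116161116111616111616111611161611161

From term 3 onward, concatenate the second-to-last term with the last: 11·61 = 1161, 61·1161 = 611161, …
The next term joins 6111611161611161 and 11616111616111611161611161.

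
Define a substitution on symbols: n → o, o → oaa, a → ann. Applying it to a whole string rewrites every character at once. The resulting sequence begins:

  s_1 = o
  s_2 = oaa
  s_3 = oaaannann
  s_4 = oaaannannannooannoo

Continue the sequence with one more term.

Rewriting the 19 symbols of oaaannannannooannoo one by one yields oaa ann ann ann o o ann o o ann o o oaa oaa ann o o oaa oaa; concatenated:

oaaannannannooannooannoooaaoaaannoooaaoaa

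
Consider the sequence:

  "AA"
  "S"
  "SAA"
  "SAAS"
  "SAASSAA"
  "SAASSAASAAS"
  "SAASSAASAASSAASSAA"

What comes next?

SAASSAASAASSAASSAASAASSAASAAS

This is a Fibonacci-style word recurrence s(k) = s(k−1)·s(k−2): e.g. S·AA = SAA.
The next term joins SAASSAASAASSAASSAA and SAASSAASAAS.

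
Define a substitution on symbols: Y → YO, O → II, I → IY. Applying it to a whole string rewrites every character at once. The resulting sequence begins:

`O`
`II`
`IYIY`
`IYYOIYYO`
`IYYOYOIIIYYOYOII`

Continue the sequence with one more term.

Applying the rule to each of the 16 symbols of IYYOYOIIIYYOYOII gives the pieces IY YO YO II YO II IY IY IY YO YO II YO II IY IY, which concatenate to the answer.

IYYOYOIIYOIIIYIYIYYOYOIIYOIIIYIY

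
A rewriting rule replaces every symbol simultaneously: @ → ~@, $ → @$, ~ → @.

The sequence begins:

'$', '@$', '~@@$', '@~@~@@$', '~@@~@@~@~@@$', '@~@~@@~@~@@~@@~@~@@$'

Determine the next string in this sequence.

Applying the rule to each of the 20 symbols of @~@~@@~@~@@~@@~@~@@$ gives the pieces ~@ @ ~@ @ ~@ ~@ @ ~@ @ ~@ ~@ @ ~@ ~@ @ ~@ @ ~@ ~@ @$, which concatenate to the answer.

~@@~@@~@~@@~@@~@~@@~@~@@~@@~@~@@$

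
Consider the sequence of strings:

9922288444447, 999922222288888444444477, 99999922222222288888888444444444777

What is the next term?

Term n consists of 2n 9's, followed by 3n 2's, followed by 3n-1 8's, followed by 2n+3 4's, followed by n 7's (n = 1, 2, …).
At n = 4 the blocks have lengths 8, 12, 11, 11, 4.

9999999922222222222288888888888444444444447777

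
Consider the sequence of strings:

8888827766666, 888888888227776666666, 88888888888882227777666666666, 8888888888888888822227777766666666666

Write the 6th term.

88888888888888888888888882222227777777666666666666666

Each string has the form 8^{4n+1} 2^{n} 7^{n+1} 6^{2n+3} (n = 1, 2, …).
At n = 6 the blocks have lengths 25, 6, 7, 15.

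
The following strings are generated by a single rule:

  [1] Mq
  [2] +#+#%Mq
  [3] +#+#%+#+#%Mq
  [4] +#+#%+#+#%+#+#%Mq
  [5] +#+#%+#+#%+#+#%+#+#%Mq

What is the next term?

Every step adds +#+#% at the front: s(k+1) = +#+#%·s(k).
So the next term is +#+#%·+#+#%+#+#%+#+#%+#+#%Mq.

+#+#%+#+#%+#+#%+#+#%+#+#%Mq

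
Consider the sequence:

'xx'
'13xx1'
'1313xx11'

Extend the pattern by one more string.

131313xx111

Each term wraps the previous one in 13 on the left and 1 on the right.
So the next term is 13·1313xx11·1.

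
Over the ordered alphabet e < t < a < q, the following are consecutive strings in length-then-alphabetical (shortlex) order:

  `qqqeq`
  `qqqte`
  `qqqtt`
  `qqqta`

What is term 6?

Advancing 2 positions from qqqta through qqqta → qqqtq reaches term 6.

qqqae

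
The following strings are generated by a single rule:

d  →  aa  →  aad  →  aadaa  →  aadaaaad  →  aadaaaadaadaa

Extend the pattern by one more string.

From term 3 onward, concatenate the last term with the second-to-last: aa·d = aad, aad·aa = aadaa, …
So term 7 is aadaaaadaadaa·aadaaaad.

aadaaaadaadaaaadaaaad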